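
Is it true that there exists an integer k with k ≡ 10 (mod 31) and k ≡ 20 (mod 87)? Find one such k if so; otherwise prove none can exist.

k = 1064

gcd(31, 87) = 1, so the Chinese Remainder Theorem guarantees exactly one residue class mod 2697 satisfying both.
Any solution of the first congruence is k = 10 + 31t; substituting into the second, 31t ≡ 20 − 10 ≡ 10 (mod 87).
To invert 31 modulo 87: 87 = 2·31 + 25, 31 = 1·25 + 6, 25 = 4·6 + 1, 6 = 6·1 + 0, and unwinding, 1 = 25 − 4·6 = 25 − 4·(31 − 1·25) = −4·31 + 5·25 = −4·31 + 5·(87 − 2·31) = 5·87 − 14·31. Thus 31⁻¹ ≡ -14 ≡ 73 (mod 87).
Therefore t ≡ 73·10 = 730 ≡ 34 (mod 87).
Taking t = 34 gives k = 10 + 31·34 = 1064.
Verify: 1064 = 34·31 + 10 and 1064 = 12·87 + 20. ✓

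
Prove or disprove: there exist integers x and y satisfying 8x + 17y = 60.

x = 16, y = -4

8 and 17 are coprime, so 8x + 17y ranges over all of ℤ.
Run the Euclidean algorithm on 17 and 8: 17 = 2·8 + 1, 8 = 8·1 + 0.
Back-substituting, 1 = 17 − 2·8; that is, 8·(-2) + 17·1 = 1.
Scaling by 60 gives the particular solution (x, y) = (-120, 60).
The general solution is x = -120 + 17k, y = 60 − 8k; taking k = 8 gives the smaller pair x = 16, y = -4.
Indeed 8·16 + 17·(-4) = 128 − 68 = 60.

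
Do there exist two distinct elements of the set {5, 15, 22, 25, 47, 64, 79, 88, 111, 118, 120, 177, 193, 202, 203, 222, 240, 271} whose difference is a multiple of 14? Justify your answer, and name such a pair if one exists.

5 and 47 are such a pair.

5 mod 14 = 5 and 47 mod 14 = 5, so 47 − 5 = 42 = 3·14.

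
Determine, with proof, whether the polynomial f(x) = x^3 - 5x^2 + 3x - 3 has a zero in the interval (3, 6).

Yes, f has a root in the interval.

f(3) = -12 and f(6) = 51, which have opposite signs.
Since f is a polynomial it is continuous on [3, 6].
By the Intermediate Value Theorem, f takes the value 0 somewhere in the open interval.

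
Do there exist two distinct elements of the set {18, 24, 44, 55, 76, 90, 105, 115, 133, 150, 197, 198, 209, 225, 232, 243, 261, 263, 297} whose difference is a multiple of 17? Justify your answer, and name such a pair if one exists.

The pair (44, 197) works.

Reduce each element mod 17: 18↦1, 24↦7, 44↦10, 55↦4, 76↦8, 90↦5, 105↦3, 115↦13, 133↦14, 150↦14, 197↦10, 198↦11, 209↦5, 225↦4, 232↦11, 243↦5, 261↦6, 263↦8, 297↦8. The residue 10 repeats (at 44 and 197), and 197 − 44 = 153 = 9·17.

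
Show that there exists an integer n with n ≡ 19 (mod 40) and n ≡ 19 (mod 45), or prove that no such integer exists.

gcd(40, 45) = 5. A simultaneous solution exists iff 19 ≡ 19 (mod 5); here 19 mod 5 = 4 = 19 mod 5, so it does.
The smallest candidate n = 19 works directly: 19 ≡ 19 (mod 45).
Verify: 19 = 0·40 + 19 and 19 = 0·45 + 19. ✓

n = 19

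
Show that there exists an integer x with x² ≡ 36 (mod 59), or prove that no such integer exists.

x = 6

Take x = 6. Then 6² = 36, and since 0 ≤ 36 < 59 this is already reduced: 6² ≡ 36 (mod 59).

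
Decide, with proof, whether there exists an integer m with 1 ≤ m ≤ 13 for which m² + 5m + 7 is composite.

At m = 5: 5² + 5·5 + 7 = 57 = 3·19, which is composite.

m = 5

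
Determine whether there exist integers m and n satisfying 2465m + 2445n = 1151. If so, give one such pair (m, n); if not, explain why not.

There are no such integers.

gcd(2465, 2445) = 5, so every integer of the form 2465m + 2445n is a multiple of 5.
However 1151 leaves remainder 1 on division by 5.
So the equation is unsolvable over ℤ.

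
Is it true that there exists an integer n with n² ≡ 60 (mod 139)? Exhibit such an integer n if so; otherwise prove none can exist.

No, no such integer exists.

139 is prime, so by Euler's criterion 60 is a square mod 139 iff 60^((139−1)/2) = 60^69 ≡ 1 (mod 139).
Squaring successively (mod 139): 60^2 = 3600 ≡ 125; 60^4 ≡ 125² = 15625 ≡ 57; 60^8 ≡ 57² = 3249 ≡ 52; 60^16 ≡ 52² = 2704 ≡ 63; 60^32 ≡ 63² = 3969 ≡ 77; 60^64 ≡ 77² = 5929 ≡ 91.
Since 69 = 64 + 4 + 1, 60^69 ≡ 91 · 57 · 60; multiplying out mod 139: 91·57 = 5187 ≡ 44, then 44·60 = 2640 ≡ 138. Thus 60^69 ≡ 138 ≡ −1 (mod 139).
By Euler's criterion 60 is a quadratic non-residue mod 139: no n satisfies n² ≡ 60 (mod 139).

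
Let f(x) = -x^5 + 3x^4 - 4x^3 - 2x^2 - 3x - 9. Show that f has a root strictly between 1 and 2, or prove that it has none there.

f has no root in that interval.

f(1) = -16 and f(2) = -39, both negative, so a sign-change argument is unavailable; we show f keeps this sign on the whole interval.
Substitute x = 1 + u, where 0 < u < 1 on the interval. Expanding, f(1 + u) = -u^5 - 2u^4 - 2u^3 - 6u^2 - 12u - 16.
The nonzero coefficients here are all negative, so for u > 0 every term is negative (or zero), and the constant term -16 is strictly negative.
So f is strictly negative on (1, 2); no root exists in the interval.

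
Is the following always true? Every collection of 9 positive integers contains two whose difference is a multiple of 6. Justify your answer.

Partition the integers by their residue mod 6; there are 6 classes.
With 9 integers and only 6 classes, the pigeonhole principle forces two of them, say a and b, into the same class.
Equal remainders mean a − b ≡ 0 (mod 6), so 6 divides their difference.

Yes, this is always true.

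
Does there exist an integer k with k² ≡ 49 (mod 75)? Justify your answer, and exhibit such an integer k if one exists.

k = 32 works: 32² = 1024, and 1024 − 49 = 975 = 13·75.

k = 32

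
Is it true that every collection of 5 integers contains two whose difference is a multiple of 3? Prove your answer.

Each integer lies in one of the 3 residue classes modulo 3.
With 5 integers and only 3 classes, the pigeonhole principle forces two of them, say a and b, into the same class.
Equal remainders mean a − b ≡ 0 (mod 3), so 3 divides their difference.

Yes, this is always true.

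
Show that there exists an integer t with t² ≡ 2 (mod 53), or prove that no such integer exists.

Apply Euler's criterion with the prime 53: 2 is a quadratic residue iff 2^26 ≡ 1 (mod 53), and a non-residue iff it is ≡ −1.
Repeated squaring mod 53: 2^2 = 4 ≡ 4; 2^4 ≡ 4² = 16 ≡ 16; 2^8 ≡ 16² = 256 ≡ 44; 2^16 ≡ 44² = 1936 ≡ 28.
Since 26 = 16 + 8 + 2, 2^26 ≡ 28 · 44 · 4; multiplying out mod 53: 28·44 = 1232 ≡ 13, then 13·4 = 52 ≡ 52. Thus 2^26 ≡ 52 ≡ −1 (mod 53).
By Euler's criterion 2 is a quadratic non-residue mod 53: no t satisfies t² ≡ 2 (mod 53).

There is no such integer.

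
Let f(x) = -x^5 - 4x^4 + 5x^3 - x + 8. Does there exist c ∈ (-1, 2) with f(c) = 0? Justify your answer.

Yes, such a c exists.

f(-1) = 1 and f(2) = -50, which have opposite signs.
As a polynomial, f is continuous on every closed interval.
The Intermediate Value Theorem then guarantees some c ∈ (-1, 2) with f(c) = 0.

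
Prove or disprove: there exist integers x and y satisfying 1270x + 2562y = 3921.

gcd(1270, 2562) = 2, so every integer of the form 1270x + 2562y is a multiple of 2.
But 3921 is not a multiple of 2 (it leaves remainder 1).
Hence no integers x, y satisfy the equation.

No, no such integers exist.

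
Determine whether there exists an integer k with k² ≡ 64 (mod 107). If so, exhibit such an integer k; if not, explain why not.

k = 99 works: 99² = 9801, and 9801 − 64 = 9737 = 91·107.

k = 99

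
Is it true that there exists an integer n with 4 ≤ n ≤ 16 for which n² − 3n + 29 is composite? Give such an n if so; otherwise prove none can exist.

At n = 11: 11² − 3·11 + 29 = 117 = 3·39, which is composite.

n = 11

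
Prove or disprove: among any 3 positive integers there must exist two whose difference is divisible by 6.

Consider the 3 integers 16, 17, 18. They lie in distinct residue classes modulo 6, since 3 ≤ 6.
Any two of them differ by at most 2 < 6 and by at least 1, so no difference is a multiple of 6.

No; for instance {16, 17, 18} is a counterexample.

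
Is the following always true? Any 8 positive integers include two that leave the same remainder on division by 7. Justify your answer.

Partition the integers by their residue mod 7; there are 7 classes.
With 8 integers and only 7 classes, the pigeonhole principle forces two of them, say a and b, into the same class.
That is, a and b leave the same remainder on division by 7, as claimed.

Yes, this is always true.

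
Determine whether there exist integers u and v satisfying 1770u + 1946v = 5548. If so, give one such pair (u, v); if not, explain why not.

u = 654, v = -592

Since gcd(1770, 1946) = 2 and 5548 = 2·2774, Bézout's identity guarantees a solution.
Dividing through by 2 reduces the equation to 885u + 973v = 2774.
Euclidean algorithm: 973 = 1·885 + 88, 885 = 10·88 + 5, 88 = 17·5 + 3, 5 = 1·3 + 2, 3 = 1·2 + 1, 2 = 2·1 + 0.
Unwinding: 1 = 3 − 1·2 = 3 − (5 − 1·3) = −5 + 2·3 = −5 + 2·(88 − 17·5) = 2·88 − 35·5 = 2·88 − 35·(885 − 10·88) = −35·885 + 352·88 = −35·885 + 352·(973 − 1·885) = 352·973 − 387·885, i.e. 885·(-387) + 973·352 = 1.
Times 2774: 885·(-1073538) + 973·976448 = 2774, so (-1073538, 976448) solves it.
The general solution is u = -1073538 + 973k, v = 976448 − 885k; taking k = 1104 gives the smaller pair u = 654, v = -592.
Indeed 1770·654 + 1946·(-592) = 1157580 − 1152032 = 5548.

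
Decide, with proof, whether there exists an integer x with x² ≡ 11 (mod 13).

Squares mod 13 repeat after x = 6 (as (−x)² = x²); for x = 0..6 they are 0, 1, 4, 9, 3, 12, 10.
So the quadratic residues mod 13 are {0, 1, 3, 4, 9, 10, 12}, and 11 is not among them.
Therefore x² ≡ 11 (mod 13) has no solution.

No such integer exists.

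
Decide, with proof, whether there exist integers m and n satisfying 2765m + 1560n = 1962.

No such integers exist.

gcd(2765, 1560) = 5, so every integer of the form 2765m + 1560n is a multiple of 5.
However 1962 leaves remainder 2 on division by 5.
Therefore 2765m + 1560n = 1962 has no solution in integers.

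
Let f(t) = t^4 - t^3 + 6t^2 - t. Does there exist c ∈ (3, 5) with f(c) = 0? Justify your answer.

No such root exists.

f(3) = 105 and f(5) = 645, both positive, so a sign-change argument is unavailable; we show f keeps this sign on the whole interval.
Shift to the endpoint 3: with t = 3 + u (0 < u < 2), one computes f(3 + u) = u^4 + 11u^3 + 51u^2 + 116u + 105.
All 5 nonzero coefficients of this polynomial in u are positive; hence for u > 0 the value is a sum of positive terms (the constant 105 among them).
Therefore f(t) > 0 throughout (3, 5), and f has no zero there.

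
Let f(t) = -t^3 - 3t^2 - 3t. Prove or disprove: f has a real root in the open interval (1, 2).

No.

f(1) = -7 and f(2) = -26, both negative, so a sign-change argument is unavailable; we show f keeps this sign on the whole interval.
Substitute t = 1 + u, where 0 < u < 1 on the interval. Expanding, f(1 + u) = -u^3 - 6u^2 - 12u - 7.
The nonzero coefficients here are all negative, so for u > 0 every term is negative (or zero), and the constant term -7 is strictly negative.
So f is strictly negative on (1, 2); no root exists in the interval.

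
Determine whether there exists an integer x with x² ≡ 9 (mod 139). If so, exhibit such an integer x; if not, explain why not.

x = 136

x = 136 works: 136² = 18496, and 18496 − 9 = 18487 = 133·139.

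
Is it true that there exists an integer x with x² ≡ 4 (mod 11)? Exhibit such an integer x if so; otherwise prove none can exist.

x = 9

Take x = 9. Then 9² = 81 = 7·11 + 4, so 9² ≡ 4 (mod 11).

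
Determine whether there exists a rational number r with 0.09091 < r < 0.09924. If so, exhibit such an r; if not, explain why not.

Look for a denominator N such that an integer falls strictly between N·0.09091 and N·0.09924. N = 21 works: 21·0.09091 = 1.90911 < 2 < 2.08404 = 21·0.09924.
So r = 2/21 works: it is a ratio of integers, and dividing 21·0.09091 < 2 < 21·0.09924 through by 21 gives 0.09091 < 2/21 < 0.09924.

r = 2/21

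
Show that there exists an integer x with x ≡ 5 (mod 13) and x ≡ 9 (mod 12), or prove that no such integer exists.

x = 57

The moduli 13 and 12 are coprime, so by the Chinese Remainder Theorem a unique solution modulo 156 exists.
Write x = 5 + 13t and require 5 + 13t ≡ 9 (mod 12), i.e. 13t ≡ 4 (mod 12).
13 ≡ 1 (mod 12), so this reads 1t ≡ 4 (mod 12). So t ≡ 4 (mod 12).
With t = 4: x = 5 + 13·4 = 57.
Verify: 57 = 4·13 + 5 and 57 = 4·12 + 9. ✓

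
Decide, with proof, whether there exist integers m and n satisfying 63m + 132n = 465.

Every value of 63m + 132n is a multiple of gcd(63, 132) = 3; since 3 ∣ 465, solutions exist.
Dividing through by 3 reduces the equation to 21m + 44n = 155.
Run the Euclidean algorithm on 44 and 21: 44 = 2·21 + 2, 21 = 10·2 + 1, 2 = 2·1 + 0.
Unwinding: 1 = 21 − 10·2 = 21 − 10·(44 − 2·21) = −10·44 + 21·21, i.e. 21·21 + 44·(-10) = 1.
Scaling by 155 gives the particular solution (m, n) = (3255, -1550).
Shifting by a multiple of (44, −21) keeps it a solution: m = 3255 − 73·44 = 43, n = -1550 + 73·21 = -17.
Indeed 63·43 + 132·(-17) = 2709 − 2244 = 465.

m = 43, n = -17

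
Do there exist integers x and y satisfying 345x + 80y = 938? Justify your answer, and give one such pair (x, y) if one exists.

No, no such integers exist.

Both 345 and 80 are divisible by gcd(345, 80) = 5, hence so is any combination 345x + 80y.
But 938 = 5·187 + 3, so 5 ∤ 938.
Hence no integers x, y satisfy the equation.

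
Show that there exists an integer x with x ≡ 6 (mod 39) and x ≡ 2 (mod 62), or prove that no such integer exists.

gcd(39, 62) = 1, so the Chinese Remainder Theorem guarantees exactly one residue class mod 2418 satisfying both.
Write x = 6 + 39t and require 6 + 39t ≡ 2 (mod 62), i.e. 39t ≡ 58 (mod 62).
To invert 39 modulo 62: 62 = 1·39 + 23, 39 = 1·23 + 16, 23 = 1·16 + 7, 16 = 2·7 + 2, 7 = 3·2 + 1, 2 = 2·1 + 0, and unwinding, 1 = 7 − 3·2 = 7 − 3·(16 − 2·7) = −3·16 + 7·7 = −3·16 + 7·(23 − 1·16) = 7·23 − 10·16 = 7·23 − 10·(39 − 1·23) = −10·39 + 17·23 = −10·39 + 17·(62 − 1·39) = 17·62 − 27·39. Thus 39⁻¹ ≡ -27 ≡ 35 (mod 62).
Multiplying by 35: t ≡ 35·58 = 2030 ≡ 46 (mod 62).
With t = 46: x = 6 + 39·46 = 1800.
Indeed 1800 ≡ 6 (mod 39) and 1800 ≡ 2 (mod 62).

x = 1800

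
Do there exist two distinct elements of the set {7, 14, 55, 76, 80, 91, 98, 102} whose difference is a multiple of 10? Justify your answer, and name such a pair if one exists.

Two integers differ by a multiple of 10 exactly when they have the same residue mod 10. The residues are 7↦7, 14↦4, 55↦5, 76↦6, 80↦0, 91↦1, 98↦8, 102↦2.
No residue repeats among the 8 elements, so no pair has difference ≡ 0 (mod 10).

There is no such pair.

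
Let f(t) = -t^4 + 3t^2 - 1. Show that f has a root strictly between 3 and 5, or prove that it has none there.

The endpoint values f(3) = -55 and f(5) = -551 are both negative. Claim: f(t) < 0 for every t in (3, 5).
Shift to the endpoint 3: with t = 3 + u (0 < u < 2), one computes f(3 + u) = -u^4 - 12u^3 - 51u^2 - 90u - 55.
The nonzero coefficients here are all negative, so for u > 0 every term is negative (or zero), and the constant term -55 is strictly negative.
Therefore f(t) < 0 throughout (3, 5), and f has no zero there.

No such root exists.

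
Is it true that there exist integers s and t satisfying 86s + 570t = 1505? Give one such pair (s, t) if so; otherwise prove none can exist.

No such integers exist.

gcd(86, 570) = 2, so every integer of the form 86s + 570t is a multiple of 2.
But 1505 is not a multiple of 2 (it leaves remainder 1).
Hence no integers s, t satisfy the equation.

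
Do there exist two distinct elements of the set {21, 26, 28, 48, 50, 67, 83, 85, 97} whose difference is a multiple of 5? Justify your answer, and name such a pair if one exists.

Both 21 and 26 leave remainder 1 on division by 5; their difference 5 = 1·5 is a multiple of 5.

The pair (21, 26) works.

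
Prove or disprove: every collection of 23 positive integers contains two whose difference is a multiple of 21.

There are exactly 21 possible remainders on division by 21.
With 23 integers and only 21 classes, the pigeonhole principle forces two of them, say a and b, into the same class.
Then a ≡ b (mod 21), i.e. 21 ∣ (a − b).

True.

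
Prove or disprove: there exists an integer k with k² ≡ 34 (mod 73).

Apply Euler's criterion with the prime 73: 34 is a quadratic residue iff 34^36 ≡ 1 (mod 73), and a non-residue iff it is ≡ −1.
Squaring successively (mod 73): 34^2 = 1156 ≡ 61; 34^4 ≡ 61² = 3721 ≡ 71; 34^8 ≡ 71² = 5041 ≡ 4; 34^16 ≡ 4² = 16 ≡ 16; 34^32 ≡ 16² = 256 ≡ 37.
Since 36 = 32 + 4, 34^36 ≡ 37 · 71; multiplying out mod 73: 37·71 = 2627 ≡ 72. Thus 34^36 ≡ 72 ≡ −1 (mod 73).
By Euler's criterion 34 is a quadratic non-residue mod 73: no k satisfies k² ≡ 34 (mod 73).

No, no such integer exists.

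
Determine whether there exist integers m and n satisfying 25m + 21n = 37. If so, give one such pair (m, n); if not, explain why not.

25 and 21 are coprime, so 25m + 21n ranges over all of ℤ.
Dividing repeatedly: 25 = 1·21 + 4, 21 = 5·4 + 1, 4 = 4·1 + 0.
Unwinding: 1 = 21 − 5·4 = 21 − 5·(25 − 1·21) = −5·25 + 6·21, i.e. 25·(-5) + 21·6 = 1.
Scaling by 37 gives the particular solution (m, n) = (-185, 222).
Adding 9·21 to m and subtracting 9·25 from n gives the tidier solution (4, -3).
Indeed 25·4 + 21·(-3) = 100 − 63 = 37.

m = 4, n = -3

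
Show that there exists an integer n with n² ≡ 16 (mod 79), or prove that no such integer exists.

n = 4

Take n = 4. Then 4² = 16, and since 0 ≤ 16 < 79 this is already reduced: 4² ≡ 16 (mod 79).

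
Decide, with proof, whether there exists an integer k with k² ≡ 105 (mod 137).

k = 70 works: 70² = 4900, and 4900 − 105 = 4795 = 35·137.

k = 70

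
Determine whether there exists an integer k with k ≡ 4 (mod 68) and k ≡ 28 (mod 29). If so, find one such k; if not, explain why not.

gcd(68, 29) = 1, so the Chinese Remainder Theorem guarantees exactly one residue class mod 1972 satisfying both.
Any solution of the first congruence is k = 4 + 68t; substituting into the second, 68t ≡ 28 − 4 ≡ 24 (mod 29).
68 ≡ 10 (mod 29), so this reads 10t ≡ 24 (mod 29). Note 10·3 = 30 ≡ 1 (mod 29) (as 30 − 1 = 1·29), so 10⁻¹ ≡ 3.
Therefore t ≡ 3·24 = 72 ≡ 14 (mod 29).
Taking t = 14 gives k = 4 + 68·14 = 956.
Verify: 956 = 14·68 + 4 and 956 = 32·29 + 28. ✓

k = 956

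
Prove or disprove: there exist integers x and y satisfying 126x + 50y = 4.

x = 4, y = -10

Every value of 126x + 50y is a multiple of gcd(126, 50) = 2; since 2 ∣ 4, solutions exist.
Dividing through by 2 reduces the equation to 63x + 25y = 2.
Run the Euclidean algorithm on 63 and 25: 63 = 2·25 + 13, 25 = 1·13 + 12, 13 = 1·12 + 1, 12 = 12·1 + 0.
Back-substituting, 1 = 13 − 1·12 = 13 − (25 − 1·13) = −25 + 2·13 = −25 + 2·(63 − 2·25) = 2·63 − 5·25; that is, 63·2 + 25·(-5) = 1.
Times 2: 63·4 + 25·(-10) = 2, so (4, -10) solves it.
Indeed 126·4 + 50·(-10) = 504 − 500 = 4.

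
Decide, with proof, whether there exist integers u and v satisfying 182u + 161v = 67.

gcd(182, 161) = 7, so every integer of the form 182u + 161v is a multiple of 7.
But 67 = 7·9 + 4, so 7 ∤ 67.
Hence no integers u, v satisfy the equation.

No such integers exist.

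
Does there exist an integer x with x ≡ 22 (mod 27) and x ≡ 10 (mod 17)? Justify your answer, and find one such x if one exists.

x = 265

Since 27 and 17 share no common factor, CRT says the pair of congruences has a solution (unique mod 459).
Any solution of the first congruence is x = 22 + 27t; substituting into the second, 27t ≡ 10 − 22 ≡ 5 (mod 17).
27 ≡ 10 (mod 17), so this reads 10t ≡ 5 (mod 17). Invert 10 mod 17 by the Euclidean algorithm: 17 = 1·10 + 7, 10 = 1·7 + 3, 7 = 2·3 + 1, 3 = 3·1 + 0; back-substituting, 1 = 7 − 2·3 = 7 − 2·(10 − 1·7) = −2·10 + 3·7 = −2·10 + 3·(17 − 1·10) = 3·17 − 5·10. Hence 10·(-5) ≡ 1, so 10⁻¹ ≡ -5 ≡ 12 (mod 17).
Multiplying by 12: t ≡ 12·5 = 60 ≡ 9 (mod 17).
With t = 9: x = 22 + 27·9 = 265.
Indeed 265 ≡ 22 (mod 27) and 265 ≡ 10 (mod 17).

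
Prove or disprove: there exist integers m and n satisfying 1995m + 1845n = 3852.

No, no such integers exist.

gcd(1995, 1845) = 15, so every integer of the form 1995m + 1845n is a multiple of 15.
But 3852 is not a multiple of 15 (it leaves remainder 12).
So the equation is unsolvable over ℤ.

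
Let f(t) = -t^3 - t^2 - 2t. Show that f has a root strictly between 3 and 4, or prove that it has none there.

f(3) = -42 and f(4) = -88, both negative.
The derivative f'(t) = -3t^2 - 2t - 2 is a quadratic with discriminant (-2)² − 4·(-3)·(-2) = -20 < 0; it never vanishes, so it is always negative (sign of the leading coefficient).
Hence f is strictly decreasing on ℝ, and in particular on [3, 4]. A strictly monotone function with same-sign endpoint values stays negative on the whole interval, so f has no zero in (3, 4).

f has no root in that interval.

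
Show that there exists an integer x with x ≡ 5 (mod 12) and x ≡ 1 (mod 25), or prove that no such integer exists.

Since 12 and 25 share no common factor, CRT says the pair of congruences has a solution (unique mod 300).
Any solution of the first congruence is x = 5 + 12t; substituting into the second, 12t ≡ 1 − 5 ≡ 21 (mod 25).
To invert 12 modulo 25: 25 = 2·12 + 1, 12 = 12·1 + 0, and unwinding, 1 = 25 − 2·12. Thus 12⁻¹ ≡ -2 ≡ 23 (mod 25).
Therefore t ≡ 23·21 = 483 ≡ 8 (mod 25).
With t = 8: x = 5 + 12·8 = 101.
Verify: 101 = 8·12 + 5 and 101 = 4·25 + 1. ✓

x = 101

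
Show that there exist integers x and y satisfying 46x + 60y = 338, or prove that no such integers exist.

x = 23, y = -12

Every value of 46x + 60y is a multiple of gcd(46, 60) = 2; since 2 ∣ 338, solutions exist.
Dividing through by 2 reduces the equation to 23x + 30y = 169.
Run the Euclidean algorithm on 30 and 23: 30 = 1·23 + 7, 23 = 3·7 + 2, 7 = 3·2 + 1, 2 = 2·1 + 0.
Working back up the chain: 1 = 7 − 3·2 = 7 − 3·(23 − 3·7) = −3·23 + 10·7 = −3·23 + 10·(30 − 1·23) = 10·30 − 13·23. So 23·(-13) + 30·10 = 1.
Multiplying through by 169: x = (-13)·169 = -2197, y = 10·169 = 1690 is a solution.
Shifting by a multiple of (30, −23) keeps it a solution: x = -2197 + 74·30 = 23, y = 1690 − 74·23 = -12.
Check: 46·23 + 60·(-12) = 1058 − 720 = 338. ✓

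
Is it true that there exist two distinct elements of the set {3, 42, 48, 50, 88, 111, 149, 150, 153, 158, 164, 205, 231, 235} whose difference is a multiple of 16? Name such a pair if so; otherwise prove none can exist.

No such pair exists.

Two integers differ by a multiple of 16 exactly when they have the same residue mod 16. The residues are 3↦3, 42↦10, 48↦0, 50↦2, 88↦8, 111↦15, 149↦5, 150↦6, 153↦9, 158↦14, 164↦4, 205↦13, 231↦7, 235↦11.
These 14 residues are pairwise different, hence no difference of two elements is divisible by 16.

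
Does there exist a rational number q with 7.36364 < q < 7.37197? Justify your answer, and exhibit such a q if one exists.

q = 140/19

Look for a denominator N such that an integer falls strictly between N·7.36364 and N·7.37197. N = 19 works: 19·7.36364 = 139.90916 < 140 < 140.06743 = 19·7.37197.
Hence 140/19 is a rational number with 7.36364 < 140/19 < 7.37197.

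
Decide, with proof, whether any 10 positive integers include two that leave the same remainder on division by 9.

Yes, this is always true.

There are exactly 9 possible remainders on division by 9.
With 10 integers and only 9 classes, the pigeonhole principle forces two of them, say a and b, into the same class.
So a and b have equal remainders mod 9, which is exactly what was to be shown.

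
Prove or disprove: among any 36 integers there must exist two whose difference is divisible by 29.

True.

Each integer lies in one of the 29 residue classes modulo 29.
Since 36 > 29, two of the 36 integers must share a residue class by the pigeonhole principle; call them a and b.
Their difference a − b is then a multiple of 29.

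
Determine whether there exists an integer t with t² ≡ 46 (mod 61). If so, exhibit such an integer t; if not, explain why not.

t = 30

t = 30 works: 30² = 900, and 900 − 46 = 854 = 14·61.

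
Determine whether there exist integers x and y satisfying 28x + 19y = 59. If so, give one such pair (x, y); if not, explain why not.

Since gcd(28, 19) = 1, every integer is an integer combination of 28 and 19.
Euclidean algorithm: 28 = 1·19 + 9, 19 = 2·9 + 1, 9 = 9·1 + 0.
Unwinding: 1 = 19 − 2·9 = 19 − 2·(28 − 1·19) = −2·28 + 3·19, i.e. 28·(-2) + 19·3 = 1.
Multiplying through by 59: x = (-2)·59 = -118, y = 3·59 = 177 is a solution.
Shifting by a multiple of (19, −28) keeps it a solution: x = -118 + 7·19 = 15, y = 177 − 7·28 = -19.
Indeed 28·15 + 19·(-19) = 420 − 361 = 59.

x = 15, y = -19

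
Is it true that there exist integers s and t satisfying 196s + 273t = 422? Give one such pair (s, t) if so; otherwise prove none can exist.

There are no such integers.

gcd(196, 273) = 7, so every integer of the form 196s + 273t is a multiple of 7.
But 422 = 7·60 + 2, so 7 ∤ 422.
Hence no integers s, t satisfy the equation.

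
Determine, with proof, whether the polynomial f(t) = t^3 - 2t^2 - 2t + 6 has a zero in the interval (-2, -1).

f(-2) = -6 and f(-1) = 5, which have opposite signs.
Since f is a polynomial it is continuous on [-2, -1].
By the Intermediate Value Theorem f must vanish at some point of (-2, -1).

Yes, f has a root in the interval.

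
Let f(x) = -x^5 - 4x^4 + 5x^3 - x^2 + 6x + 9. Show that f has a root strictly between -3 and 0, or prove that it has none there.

Such a root exists.

f(-3) = -234 and f(0) = 9, which have opposite signs.
Since f is a polynomial it is continuous on [-3, 0].
By the Intermediate Value Theorem, f takes the value 0 somewhere in the open interval.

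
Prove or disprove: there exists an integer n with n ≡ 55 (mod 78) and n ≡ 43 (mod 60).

Here gcd(78, 60) = 6, and both 55 and 43 leave remainder 1 mod 6, so the system is consistent.
The integers ≡ 55 (mod 78) are 55, 133, 211, 289, 367, 445, 523, …; their remainders mod 60 are 55, 13, 31, 49, 7, 25, 43, so n = 523 is the first that is ≡ 43 (mod 60).
Check: 523 mod 78 = 55, 523 mod 60 = 43. ✓

n = 523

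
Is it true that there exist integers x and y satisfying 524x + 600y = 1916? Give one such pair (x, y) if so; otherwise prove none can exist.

Since gcd(524, 600) = 4 and 1916 = 4·479, Bézout's identity guarantees a solution.
Dividing through by 4 reduces the equation to 131x + 150y = 479.
Run the Euclidean algorithm on 150 and 131: 150 = 1·131 + 19, 131 = 6·19 + 17, 19 = 1·17 + 2, 17 = 8·2 + 1, 2 = 2·1 + 0.
Back-substituting, 1 = 17 − 8·2 = 17 − 8·(19 − 1·17) = −8·19 + 9·17 = −8·19 + 9·(131 − 6·19) = 9·131 − 62·19 = 9·131 − 62·(150 − 1·131) = −62·150 + 71·131; that is, 131·71 + 150·(-62) = 1.
Scaling by 479 gives the particular solution (x, y) = (34009, -29698).
The general solution is x = 34009 + 150k, y = -29698 − 131k; taking k = -226 gives the smaller pair x = 109, y = -92.
Check: 524·109 + 600·(-92) = 57116 − 55200 = 1916. ✓

x = 109, y = -92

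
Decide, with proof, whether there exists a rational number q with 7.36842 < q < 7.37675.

Multiplying by 8: 8·7.36842 = 58.94736 and 8·7.37675 = 59.01400, so the integer 59 lies strictly between them.
So q = 59/8 works: it is a ratio of integers, and dividing 8·7.36842 < 59 < 8·7.37675 through by 8 gives 7.36842 < 59/8 < 7.37675.

q = 59/8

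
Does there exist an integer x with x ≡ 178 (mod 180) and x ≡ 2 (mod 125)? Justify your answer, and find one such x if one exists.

No, no such integer exists.

Reduce both congruences modulo 5, which divides 180 and 125: they say x ≡ 178 (mod 5) and x ≡ 2 (mod 5).
These are incompatible: 178 − 2 = 176 is not divisible by 5.
So no integer satisfies both congruences.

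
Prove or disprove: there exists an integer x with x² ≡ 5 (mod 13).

Since (13 − x)² ≡ x² (mod 13), it suffices to square x = 0, 1, …, 6: the residues are 0, 1, 4, 9, 3, 12, 10.
So the quadratic residues mod 13 are {0, 1, 3, 4, 9, 10, 12}, and 5 is not among them.
Hence no integer x has x² ≡ 5 (mod 13).

There is no such integer.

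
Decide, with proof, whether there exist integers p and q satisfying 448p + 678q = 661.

Both 448 and 678 are divisible by gcd(448, 678) = 2, hence so is any combination 448p + 678q.
However 661 leaves remainder 1 on division by 2.
Hence no integers p, q satisfy the equation.

No such integers exist.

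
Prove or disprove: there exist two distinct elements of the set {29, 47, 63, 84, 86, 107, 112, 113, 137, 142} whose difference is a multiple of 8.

47 mod 8 = 7 and 63 mod 8 = 7, so 63 − 47 = 16 = 2·8.

47 and 63 are such a pair.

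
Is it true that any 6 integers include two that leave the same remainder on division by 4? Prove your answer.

There are exactly 4 possible remainders on division by 4.
Since 6 > 4, two of the 6 integers must share a residue class by the pigeonhole principle; call them a and b.
That is, a and b leave the same remainder on division by 4, as claimed.

True.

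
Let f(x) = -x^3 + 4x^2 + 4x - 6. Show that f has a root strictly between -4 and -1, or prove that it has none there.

f(-4) = 106 and f(-1) = -5, which have opposite signs.
As a polynomial, f is continuous on every closed interval.
By the Intermediate Value Theorem f must vanish at some point of (-4, -1).

Such a root exists.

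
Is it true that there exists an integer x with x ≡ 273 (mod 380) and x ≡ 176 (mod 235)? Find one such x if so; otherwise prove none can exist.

No, no such integer exists.

gcd(380, 235) = 5. If x ≡ 273 (mod 380) and x ≡ 176 (mod 235), then x ≡ 273 (mod 5) and x ≡ 176 (mod 5).
These are incompatible: 273 − 176 = 97 is not divisible by 5.
Therefore no such x exists.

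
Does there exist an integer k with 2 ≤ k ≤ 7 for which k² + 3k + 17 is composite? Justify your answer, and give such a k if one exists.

k = 3

At k = 3: 3² + 3·3 + 17 = 35 = 5·7, which is composite.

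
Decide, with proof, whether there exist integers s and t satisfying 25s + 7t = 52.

s = 6, t = -14

Since gcd(25, 7) = 1, every integer is an integer combination of 25 and 7.
Euclidean algorithm: 25 = 3·7 + 4, 7 = 1·4 + 3, 4 = 1·3 + 1, 3 = 3·1 + 0.
Unwinding: 1 = 4 − 1·3 = 4 − (7 − 1·4) = −7 + 2·4 = −7 + 2·(25 − 3·7) = 2·25 − 7·7, i.e. 25·2 + 7·(-7) = 1.
Scaling by 52 gives the particular solution (s, t) = (104, -364).
Shifting by a multiple of (7, −25) keeps it a solution: s = 104 − 14·7 = 6, t = -364 + 14·25 = -14.
Indeed 25·6 + 7·(-14) = 150 − 98 = 52.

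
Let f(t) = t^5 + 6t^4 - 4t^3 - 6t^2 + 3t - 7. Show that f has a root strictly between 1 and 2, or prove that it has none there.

Such a root exists.

f(1) = -7 and f(2) = 71, which have opposite signs.
Since f is a polynomial it is continuous on [1, 2].
By the Intermediate Value Theorem f must vanish at some point of (1, 2).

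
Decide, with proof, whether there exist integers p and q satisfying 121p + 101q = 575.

p = 54, q = -59

121 and 101 are coprime, so 121p + 101q ranges over all of ℤ.
Euclidean algorithm: 121 = 1·101 + 20, 101 = 5·20 + 1, 20 = 20·1 + 0.
Working back up the chain: 1 = 101 − 5·20 = 101 − 5·(121 − 1·101) = −5·121 + 6·101. So 121·(-5) + 101·6 = 1.
Scaling by 575 gives the particular solution (p, q) = (-2875, 3450).
Shifting by a multiple of (101, −121) keeps it a solution: p = -2875 + 29·101 = 54, q = 3450 − 29·121 = -59.
Check: 121·54 + 101·(-59) = 6534 − 5959 = 575. ✓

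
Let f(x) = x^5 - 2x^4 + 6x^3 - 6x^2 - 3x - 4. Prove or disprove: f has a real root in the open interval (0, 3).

Such a root exists.

f(0) = -4 and f(3) = 176, which have opposite signs.
Since f is a polynomial it is continuous on [0, 3].
By the Intermediate Value Theorem f must vanish at some point of (0, 3).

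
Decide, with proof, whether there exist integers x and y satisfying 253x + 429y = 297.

Since gcd(253, 429) = 11 and 297 = 11·27, Bézout's identity guarantees a solution.
Dividing through by 11 reduces the equation to 23x + 39y = 27.
Dividing repeatedly: 39 = 1·23 + 16, 23 = 1·16 + 7, 16 = 2·7 + 2, 7 = 3·2 + 1, 2 = 2·1 + 0.
Back-substituting, 1 = 7 − 3·2 = 7 − 3·(16 − 2·7) = −3·16 + 7·7 = −3·16 + 7·(23 − 1·16) = 7·23 − 10·16 = 7·23 − 10·(39 − 1·23) = −10·39 + 17·23; that is, 23·17 + 39·(-10) = 1.
Times 27: 23·459 + 39·(-270) = 27, so (459, -270) solves it.
Shifting by a multiple of (39, −23) keeps it a solution: x = 459 − 11·39 = 30, y = -270 + 11·23 = -17.
Indeed 253·30 + 429·(-17) = 7590 − 7293 = 297.

x = 30, y = -17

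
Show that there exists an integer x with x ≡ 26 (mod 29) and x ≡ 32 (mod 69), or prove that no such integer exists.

gcd(29, 69) = 1, so the Chinese Remainder Theorem guarantees exactly one residue class mod 2001 satisfying both.
Any solution of the first congruence is x = 26 + 29t; substituting into the second, 29t ≡ 32 − 26 ≡ 6 (mod 69).
To invert 29 modulo 69: 69 = 2·29 + 11, 29 = 2·11 + 7, 11 = 1·7 + 4, 7 = 1·4 + 3, 4 = 1·3 + 1, 3 = 3·1 + 0, and unwinding, 1 = 4 − 1·3 = 4 − (7 − 1·4) = −7 + 2·4 = −7 + 2·(11 − 1·7) = 2·11 − 3·7 = 2·11 − 3·(29 − 2·11) = −3·29 + 8·11 = −3·29 + 8·(69 − 2·29) = 8·69 − 19·29. Thus 29⁻¹ ≡ -19 ≡ 50 (mod 69).
Therefore t ≡ 50·6 = 300 ≡ 24 (mod 69).
With t = 24: x = 26 + 29·24 = 722.
Check: 722 mod 29 = 26, 722 mod 69 = 32. ✓

x = 722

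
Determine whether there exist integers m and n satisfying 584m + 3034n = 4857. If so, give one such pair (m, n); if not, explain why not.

gcd(584, 3034) = 2, so every integer of the form 584m + 3034n is a multiple of 2.
But 4857 is not a multiple of 2 (it leaves remainder 1).
Hence no integers m, n satisfy the equation.

No, no such integers exist.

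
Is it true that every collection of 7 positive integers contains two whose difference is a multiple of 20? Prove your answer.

No; for instance {41, 42, 43, 44, 45, 46, 47} is a counterexample.

Try 7 consecutive integers, 41, 42, …, 47. Their remainders mod 20 are 1, 2, 3, 4, 5, 6, 7 — pairwise different, as any 7 ≤ 20 consecutive integers have distinct residues.
The differences between them range over 1, …, 6, none of which is divisible by 20.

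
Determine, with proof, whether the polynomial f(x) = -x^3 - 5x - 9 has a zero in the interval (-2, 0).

Yes, f has a root in the interval.

f(-2) = 9 and f(0) = -9, which have opposite signs.
Since f is a polynomial it is continuous on [-2, 0].
By the Intermediate Value Theorem f must vanish at some point of (-2, 0).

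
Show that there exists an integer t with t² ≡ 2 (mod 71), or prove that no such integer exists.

t = 59

Take t = 59. Then 59² = 3481 = 49·71 + 2, so 59² ≡ 2 (mod 71).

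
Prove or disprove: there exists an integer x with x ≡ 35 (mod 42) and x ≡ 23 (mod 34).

x = 329

Here gcd(42, 34) = 2, and both 35 and 23 leave remainder 1 mod 2, so the system is consistent.
Step through x = 35, 35 + 42, 35 + 2·42, …: the values 35, 77, 119, 161, 203, 245, 287, 329 reduce mod 34 to 1, 9, 17, 25, 33, 7, 15, 23. The value 329 hits 23.
Verify: 329 = 7·42 + 35 and 329 = 9·34 + 23. ✓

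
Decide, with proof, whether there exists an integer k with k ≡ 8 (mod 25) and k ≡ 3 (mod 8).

gcd(25, 8) = 1, so the Chinese Remainder Theorem guarantees exactly one residue class mod 200 satisfying both.
Write k = 8 + 25t and require 8 + 25t ≡ 3 (mod 8), i.e. 25t ≡ 3 (mod 8).
25 ≡ 1 (mod 8), so this reads 1t ≡ 3 (mod 8). So t ≡ 3 (mod 8).
Taking t = 3 gives k = 8 + 25·3 = 83.
Check: 83 mod 25 = 8, 83 mod 8 = 3. ✓

k = 83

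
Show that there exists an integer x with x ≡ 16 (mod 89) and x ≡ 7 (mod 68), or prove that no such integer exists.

x = 1707

Since 89 and 68 share no common factor, CRT says the pair of congruences has a solution (unique mod 6052).
Any solution of the first congruence is x = 16 + 89t; substituting into the second, 89t ≡ 7 − 16 ≡ 59 (mod 68).
89 ≡ 21 (mod 68), so this reads 21t ≡ 59 (mod 68). Note 21·13 = 273 ≡ 1 (mod 68) (as 273 − 1 = 4·68), so 21⁻¹ ≡ 13.
Therefore t ≡ 13·59 = 767 ≡ 19 (mod 68).
Taking t = 19 gives x = 16 + 89·19 = 1707.
Check: 1707 mod 89 = 16, 1707 mod 68 = 7. ✓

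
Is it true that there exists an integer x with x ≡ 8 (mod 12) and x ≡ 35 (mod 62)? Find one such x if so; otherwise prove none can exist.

Reduce both congruences modulo 2, which divides 12 and 62: they say x ≡ 8 (mod 2) and x ≡ 35 (mod 2).
These are incompatible: 8 − 35 = -27 is not divisible by 2.
So no integer satisfies both congruences.

No such integer exists.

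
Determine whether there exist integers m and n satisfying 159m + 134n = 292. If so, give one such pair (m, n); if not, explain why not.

m = 76, n = -88

159 and 134 are coprime, so 159m + 134n ranges over all of ℤ.
Dividing repeatedly: 159 = 1·134 + 25, 134 = 5·25 + 9, 25 = 2·9 + 7, 9 = 1·7 + 2, 7 = 3·2 + 1, 2 = 2·1 + 0.
Unwinding: 1 = 7 − 3·2 = 7 − 3·(9 − 1·7) = −3·9 + 4·7 = −3·9 + 4·(25 − 2·9) = 4·25 − 11·9 = 4·25 − 11·(134 − 5·25) = −11·134 + 59·25 = −11·134 + 59·(159 − 1·134) = 59·159 − 70·134, i.e. 159·59 + 134·(-70) = 1.
Multiplying through by 292: m = 59·292 = 17228, n = (-70)·292 = -20440 is a solution.
The general solution is m = 17228 + 134k, n = -20440 − 159k; taking k = -128 gives the smaller pair m = 76, n = -88.
Check: 159·76 + 134·(-88) = 12084 − 11792 = 292. ✓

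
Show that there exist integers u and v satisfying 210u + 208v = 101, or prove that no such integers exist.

No, no such integers exist.

gcd(210, 208) = 2, so every integer of the form 210u + 208v is a multiple of 2.
But 101 is not a multiple of 2 (it leaves remainder 1).
Therefore 210u + 208v = 101 has no solution in integers.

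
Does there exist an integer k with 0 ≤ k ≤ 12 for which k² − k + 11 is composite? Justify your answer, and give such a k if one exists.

At k = 11: 11² − 11 + 11 = 121 = 11·11, which is composite.

k = 11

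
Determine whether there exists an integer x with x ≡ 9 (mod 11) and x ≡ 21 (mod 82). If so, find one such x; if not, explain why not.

Since 11 and 82 share no common factor, CRT says the pair of congruences has a solution (unique mod 902).
Write x = 9 + 11t and require 9 + 11t ≡ 21 (mod 82), i.e. 11t ≡ 12 (mod 82).
Since 11·15 = 165 = 2·82 + 1, the inverse of 11 mod 82 is 15.
Multiplying by 15: t ≡ 15·12 = 180 ≡ 16 (mod 82).
Taking t = 16 gives x = 9 + 11·16 = 185.
Verify: 185 = 16·11 + 9 and 185 = 2·82 + 21. ✓

x = 185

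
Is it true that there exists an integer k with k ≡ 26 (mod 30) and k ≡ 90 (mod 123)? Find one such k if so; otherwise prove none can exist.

There is no such integer.

Both moduli are multiples of 3 = gcd(30, 123), so any solution would satisfy k ≡ 26 and k ≡ 90 modulo 3 simultaneously.
However 26 ≡ 2 and 90 ≡ 0 (mod 3), and 2 ≠ 0.
So no integer satisfies both congruences.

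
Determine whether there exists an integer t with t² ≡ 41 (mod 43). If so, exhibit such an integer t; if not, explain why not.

t = 27 works: 27² = 729, and 729 − 41 = 688 = 16·43.

t = 27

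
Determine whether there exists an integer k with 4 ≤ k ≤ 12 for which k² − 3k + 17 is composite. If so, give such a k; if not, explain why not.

k = 7

At k = 7: 7² − 3·7 + 17 = 45 = 3·15, which is composite.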